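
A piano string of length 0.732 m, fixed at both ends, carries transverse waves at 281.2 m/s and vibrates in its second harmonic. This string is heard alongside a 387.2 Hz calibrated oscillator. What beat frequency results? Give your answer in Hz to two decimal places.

For a string fixed at both ends, f_n = n·v/(2L) = 2·281.2/(2·0.732) = 384.1530 Hz.
f_beat = |384.1530 − 387.2| = 3.05 Hz.

3.05 Hz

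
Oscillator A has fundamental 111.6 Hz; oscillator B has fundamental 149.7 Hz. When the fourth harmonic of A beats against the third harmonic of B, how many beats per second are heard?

2.7 Hz

Fourth harmonic of the first: 4·111.6 = 446.4 Hz.
Third harmonic of the second: 3·149.7 = 449.1 Hz.
f_beat = |446.4 − 449.1| = 2.7 Hz.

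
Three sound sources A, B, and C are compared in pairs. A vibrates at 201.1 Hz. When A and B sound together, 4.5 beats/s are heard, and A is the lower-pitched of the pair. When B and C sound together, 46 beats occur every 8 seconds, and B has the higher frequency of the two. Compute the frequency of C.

B is above A, so f_B = 201.1 + 4.5 = 205.6 Hz.
B–C: Beat frequency = 46/8 = 5.75 Hz.
C is below B, so f_C = 205.6 − 5.75 = 199.85 Hz.

199.85 Hz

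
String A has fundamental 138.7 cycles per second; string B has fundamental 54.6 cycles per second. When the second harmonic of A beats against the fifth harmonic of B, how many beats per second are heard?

4.4 Hz

Second harmonic of the first: 2·138.7 = 277.4 Hz.
Fifth harmonic of the second: 5·54.6 = 273.0 Hz.
f_beat = |277.4 − 273.0| = 4.4 Hz.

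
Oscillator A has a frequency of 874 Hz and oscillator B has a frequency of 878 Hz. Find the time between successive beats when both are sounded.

0.250 s

f_beat = |874 − 878| = 4 Hz.
Beat period T = 1 / f_beat = 1 / 4 s.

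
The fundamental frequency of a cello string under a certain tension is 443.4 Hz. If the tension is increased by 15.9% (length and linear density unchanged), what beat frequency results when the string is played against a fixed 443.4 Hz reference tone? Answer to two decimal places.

For a string, f ∝ √T, so the new frequency is 443.4·√1.159 = 477.3505 Hz.
f_beat = |477.3505 − 443.4| = 33.95 Hz.

33.95 Hz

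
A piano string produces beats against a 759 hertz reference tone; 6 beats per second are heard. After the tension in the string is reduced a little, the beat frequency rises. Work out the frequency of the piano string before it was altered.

753 Hz

|f − 759| = 6, so the piano string was at either 753 Hz or 765 Hz.
Lower tension means lower frequency; the adjustment lowers the piano string's frequency.
The beat rate rose, so the adjustment moved the piano string further from 759 Hz — it was already below the reference.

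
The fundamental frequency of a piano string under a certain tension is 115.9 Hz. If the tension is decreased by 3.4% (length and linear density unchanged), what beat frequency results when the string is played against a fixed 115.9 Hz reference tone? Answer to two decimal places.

For a string, f ∝ √T, so the new frequency is 115.9·√0.966 = 113.9127 Hz.
f_beat = |113.9127 − 115.9| = 1.99 Hz.

1.99 Hz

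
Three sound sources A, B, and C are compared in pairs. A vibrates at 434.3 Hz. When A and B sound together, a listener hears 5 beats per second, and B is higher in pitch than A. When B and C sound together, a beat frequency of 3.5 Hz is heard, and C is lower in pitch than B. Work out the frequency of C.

435.8 Hz

B is above A, so f_B = 434.3 + 5 = 439.3 Hz.
C is below B, so f_C = 439.3 − 3.5 = 435.8 Hz.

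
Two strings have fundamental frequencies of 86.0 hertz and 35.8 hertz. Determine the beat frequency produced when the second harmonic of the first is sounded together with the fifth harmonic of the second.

Second harmonic of the first: 2·86.0 = 172.0 Hz.
Fifth harmonic of the second: 5·35.8 = 179.0 Hz.
f_beat = |172.0 − 179.0| = 7.0 Hz.

7.0 Hz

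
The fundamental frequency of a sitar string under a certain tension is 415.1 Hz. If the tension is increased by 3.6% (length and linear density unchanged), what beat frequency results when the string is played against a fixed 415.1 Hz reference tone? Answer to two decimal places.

7.41 Hz

For a string, f ∝ √T, so the new frequency is 415.1·√1.036 = 422.5057 Hz.
f_beat = |422.5057 − 415.1| = 7.41 Hz.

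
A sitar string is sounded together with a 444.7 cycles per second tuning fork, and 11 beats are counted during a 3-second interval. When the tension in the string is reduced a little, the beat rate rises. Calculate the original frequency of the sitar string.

Beat frequency = 11/3 = 3.6667 Hz.
|f − 444.7| = 3.6667, so the sitar string was at either 441.0333 Hz or 448.3667 Hz.
Lower tension means lower frequency; the adjustment lowers the sitar string's frequency.
The beat rate rose, so the adjustment moved the sitar string further from 444.7 Hz — it was already below the reference.

441.0333 Hz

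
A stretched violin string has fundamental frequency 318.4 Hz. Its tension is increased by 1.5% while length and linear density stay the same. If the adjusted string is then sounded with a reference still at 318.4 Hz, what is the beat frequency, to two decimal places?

For a string, f ∝ √T, so the new frequency is 318.4·√1.015 = 320.7791 Hz.
f_beat = |320.7791 − 318.4| = 2.38 Hz.

2.38 Hz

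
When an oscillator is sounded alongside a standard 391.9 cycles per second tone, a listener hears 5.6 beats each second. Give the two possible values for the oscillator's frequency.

|f − 391.9| = 5.6, so f = 391.9 ± 5.6.

386.3 Hz or 397.5 Hz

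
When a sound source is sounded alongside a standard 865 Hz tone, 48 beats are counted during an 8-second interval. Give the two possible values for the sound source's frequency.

859 Hz or 871 Hz

Beat frequency = 48/8 = 6 Hz.
|f − 865| = 6, so f = 865 ± 6.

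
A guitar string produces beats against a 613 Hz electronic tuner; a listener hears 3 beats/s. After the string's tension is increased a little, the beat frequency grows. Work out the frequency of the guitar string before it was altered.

|f − 613| = 3, so the guitar string was at either 610 Hz or 616 Hz.
Higher tension means higher frequency; the adjustment raises the guitar string's frequency.
The beat rate rose, so the adjustment moved the guitar string further from 613 Hz — it was already above the reference.

616 Hz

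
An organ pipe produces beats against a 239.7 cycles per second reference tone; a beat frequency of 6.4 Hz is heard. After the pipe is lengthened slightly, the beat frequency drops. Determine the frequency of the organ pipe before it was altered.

|f − 239.7| = 6.4, so the organ pipe was at either 233.3 Hz or 246.1 Hz.
A longer pipe has a lower fundamental; the adjustment lowers the organ pipe's frequency.
The beat rate fell, so the adjustment moved the organ pipe toward 239.7 Hz — it must have started above the reference.

246.1 Hz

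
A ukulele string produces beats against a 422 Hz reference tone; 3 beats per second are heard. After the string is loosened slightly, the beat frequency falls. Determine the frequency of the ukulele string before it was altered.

|f − 422| = 3, so the ukulele string was at either 419 Hz or 425 Hz.
Reducing tension lowers a string's frequency; the adjustment lowers the ukulele string's frequency.
The beat rate fell, so the adjustment moved the ukulele string toward 422 Hz — it must have started above the reference.

425 Hz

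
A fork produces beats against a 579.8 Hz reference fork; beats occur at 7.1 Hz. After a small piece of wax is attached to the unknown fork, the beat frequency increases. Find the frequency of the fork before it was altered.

|f − 579.8| = 7.1, so the fork was at either 572.7 Hz or 586.9 Hz.
Loading a fork with wax lowers its frequency; the adjustment lowers the fork's frequency.
The beat rate rose, so the adjustment moved the fork further from 579.8 Hz — it was already below the reference.

572.7 Hz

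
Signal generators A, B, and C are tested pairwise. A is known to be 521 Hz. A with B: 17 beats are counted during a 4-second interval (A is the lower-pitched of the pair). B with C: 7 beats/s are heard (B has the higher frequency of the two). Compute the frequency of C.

518.25 Hz

A–B: Beat frequency = 17/4 = 4.25 Hz.
B is above A, so f_B = 521 + 4.25 = 525.25 Hz.
C is below B, so f_C = 525.25 − 7 = 518.25 Hz.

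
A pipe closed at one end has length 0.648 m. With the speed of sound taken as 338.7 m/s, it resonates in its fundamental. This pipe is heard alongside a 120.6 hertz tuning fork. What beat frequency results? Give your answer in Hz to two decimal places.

Closed pipe (odd harmonics): f_n = n·v/(4L) = 1·338.7/(4·0.648) = 130.6713 Hz.
f_beat = |130.6713 − 120.6| = 10.07 Hz.

10.07 Hz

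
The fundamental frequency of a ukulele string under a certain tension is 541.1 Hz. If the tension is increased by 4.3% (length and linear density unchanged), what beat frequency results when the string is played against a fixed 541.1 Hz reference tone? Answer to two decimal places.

11.51 Hz

For a string, f ∝ √T, so the new frequency is 541.1·√1.043 = 552.6112 Hz.
f_beat = |552.6112 − 541.1| = 11.51 Hz.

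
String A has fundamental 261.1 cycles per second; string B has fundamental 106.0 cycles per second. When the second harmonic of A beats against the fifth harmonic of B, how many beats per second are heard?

Second harmonic of the first: 2·261.1 = 522.2 Hz.
Fifth harmonic of the second: 5·106.0 = 530.0 Hz.
f_beat = |522.2 − 530.0| = 7.8 Hz.

7.8 Hz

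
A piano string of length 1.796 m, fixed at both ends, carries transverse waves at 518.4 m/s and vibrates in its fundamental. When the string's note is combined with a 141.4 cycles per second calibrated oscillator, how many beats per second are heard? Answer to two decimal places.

For a string fixed at both ends, f_n = n·v/(2L) = 1·518.4/(2·1.796) = 144.3207 Hz.
f_beat = |144.3207 − 141.4| = 2.92 Hz.

2.92 Hz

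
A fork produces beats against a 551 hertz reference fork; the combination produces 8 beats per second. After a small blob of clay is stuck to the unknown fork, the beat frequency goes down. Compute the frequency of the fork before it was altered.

|f − 551| = 8, so the fork was at either 543 Hz or 559 Hz.
Adding mass to a fork lowers its frequency; the adjustment lowers the fork's frequency.
The beat rate fell, so the adjustment moved the fork toward 551 Hz — it must have started above the reference.

559 Hz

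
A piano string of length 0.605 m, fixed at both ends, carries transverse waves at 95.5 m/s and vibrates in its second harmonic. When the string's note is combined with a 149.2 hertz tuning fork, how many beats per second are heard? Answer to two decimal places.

For a string fixed at both ends, f_n = n·v/(2L) = 2·95.5/(2·0.605) = 157.8512 Hz.
f_beat = |157.8512 − 149.2| = 8.65 Hz.

8.65 Hz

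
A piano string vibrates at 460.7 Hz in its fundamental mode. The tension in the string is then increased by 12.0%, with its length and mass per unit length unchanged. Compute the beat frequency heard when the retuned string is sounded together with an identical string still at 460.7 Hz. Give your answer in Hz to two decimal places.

For a string, f ∝ √T, so the new frequency is 460.7·√1.120 = 487.5591 Hz.
f_beat = |487.5591 − 460.7| = 26.86 Hz.

26.86 Hz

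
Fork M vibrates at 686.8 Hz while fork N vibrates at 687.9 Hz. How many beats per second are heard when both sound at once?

1.1 Hz

Beats arise from superposition of two nearby frequencies; the beat rate is |f₁ − f₂|.
|686.8 − 687.9| = 1.1 Hz.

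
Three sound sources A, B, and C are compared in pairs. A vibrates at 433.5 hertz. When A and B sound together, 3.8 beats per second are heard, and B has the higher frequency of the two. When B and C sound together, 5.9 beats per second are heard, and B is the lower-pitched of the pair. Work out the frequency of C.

B is above A, so f_B = 433.5 + 3.8 = 437.3 Hz.
C is above B, so f_C = 437.3 + 5.9 = 443.2 Hz.

443.2 Hz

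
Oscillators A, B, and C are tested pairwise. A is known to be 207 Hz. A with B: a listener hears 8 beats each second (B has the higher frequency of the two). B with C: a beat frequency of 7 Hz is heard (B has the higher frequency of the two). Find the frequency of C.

208 Hz

B is above A, so f_B = 207 + 8 = 215 Hz.
C is below B, so f_C = 215 − 7 = 208 Hz.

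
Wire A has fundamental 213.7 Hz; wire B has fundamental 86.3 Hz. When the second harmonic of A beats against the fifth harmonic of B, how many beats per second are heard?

Second harmonic of the first: 2·213.7 = 427.4 Hz.
Fifth harmonic of the second: 5·86.3 = 431.5 Hz.
f_beat = |427.4 − 431.5| = 4.1 Hz.

4.1 Hz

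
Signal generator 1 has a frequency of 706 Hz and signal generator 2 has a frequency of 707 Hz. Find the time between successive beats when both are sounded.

f_beat = |706 − 707| = 1 Hz.
Beat period T = 1 / f_beat = 1 / 1 s.

1.000 s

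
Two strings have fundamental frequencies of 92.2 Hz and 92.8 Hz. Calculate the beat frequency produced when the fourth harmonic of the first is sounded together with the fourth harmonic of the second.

Fourth harmonic of the first: 4·92.2 = 368.8 Hz.
Fourth harmonic of the second: 4·92.8 = 371.2 Hz.
f_beat = |368.8 − 371.2| = 2.4 Hz.

2.4 Hz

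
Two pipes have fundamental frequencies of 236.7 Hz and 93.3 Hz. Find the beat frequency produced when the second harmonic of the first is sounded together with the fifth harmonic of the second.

Second harmonic of the first: 2·236.7 = 473.4 Hz.
Fifth harmonic of the second: 5·93.3 = 466.5 Hz.
f_beat = |473.4 − 466.5| = 6.9 Hz.

6.9 Hz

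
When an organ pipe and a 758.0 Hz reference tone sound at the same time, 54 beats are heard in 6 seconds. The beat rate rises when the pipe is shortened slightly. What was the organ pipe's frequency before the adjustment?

Beat frequency = 54/6 = 9 Hz.
|f − 758.0| = 9, so the organ pipe was at either 749 Hz or 767 Hz.
A shorter pipe has a higher fundamental; the adjustment raises the organ pipe's frequency.
The beat rate rose, so the adjustment moved the organ pipe further from 758.0 Hz — it was already above the reference.

767 Hz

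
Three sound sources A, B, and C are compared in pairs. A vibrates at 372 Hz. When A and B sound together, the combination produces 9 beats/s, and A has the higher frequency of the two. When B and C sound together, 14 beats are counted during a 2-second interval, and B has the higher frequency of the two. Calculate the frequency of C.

356 Hz

B is below A, so f_B = 372 − 9 = 363 Hz.
B–C: Beat frequency = 14/2 = 7 Hz.
C is below B, so f_C = 363 − 7 = 356 Hz.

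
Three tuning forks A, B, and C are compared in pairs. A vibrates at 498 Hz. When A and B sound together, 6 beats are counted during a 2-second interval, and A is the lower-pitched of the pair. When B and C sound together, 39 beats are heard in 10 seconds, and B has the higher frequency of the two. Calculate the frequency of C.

497.1 Hz

A–B: Beat frequency = 6/2 = 3 Hz.
B is above A, so f_B = 498 + 3 = 501 Hz.
B–C: Beat frequency = 39/10 = 3.9 Hz.
C is below B, so f_C = 501 − 3.9 = 497.1 Hz.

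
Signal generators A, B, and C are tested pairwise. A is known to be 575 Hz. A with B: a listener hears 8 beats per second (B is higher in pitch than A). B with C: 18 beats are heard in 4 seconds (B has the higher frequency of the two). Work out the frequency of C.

B is above A, so f_B = 575 + 8 = 583 Hz.
B–C: Beat frequency = 18/4 = 4.5 Hz.
C is below B, so f_C = 583 − 4.5 = 578.5 Hz.

578.5 Hz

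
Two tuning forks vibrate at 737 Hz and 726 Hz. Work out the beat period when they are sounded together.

0.091 s

f_beat = |737 − 726| = 11 Hz.
Beat period T = 1 / f_beat = 1 / 11 s.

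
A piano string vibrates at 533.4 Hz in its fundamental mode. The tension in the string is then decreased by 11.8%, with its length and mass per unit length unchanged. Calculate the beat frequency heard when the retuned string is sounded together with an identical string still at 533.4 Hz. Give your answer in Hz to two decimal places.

32.46 Hz

For a string, f ∝ √T, so the new frequency is 533.4·√0.882 = 500.9418 Hz.
f_beat = |500.9418 − 533.4| = 32.46 Hz.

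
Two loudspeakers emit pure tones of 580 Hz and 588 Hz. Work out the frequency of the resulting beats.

f_beat = |f₁ − f₂|.
|580 − 588| = 8 Hz.

8 Hz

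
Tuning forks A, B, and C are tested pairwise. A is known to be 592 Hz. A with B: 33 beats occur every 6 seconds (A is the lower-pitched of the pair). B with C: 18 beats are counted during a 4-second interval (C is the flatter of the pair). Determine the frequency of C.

593 Hz

A–B: Beat frequency = 33/6 = 5.5 Hz.
B is above A, so f_B = 592 + 5.5 = 597.5 Hz.
B–C: Beat frequency = 18/4 = 4.5 Hz.
C is below B, so f_C = 597.5 − 4.5 = 593 Hz.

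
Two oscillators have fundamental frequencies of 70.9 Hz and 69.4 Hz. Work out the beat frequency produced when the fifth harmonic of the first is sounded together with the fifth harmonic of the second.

7.5 Hz

Fifth harmonic of the first: 5·70.9 = 354.5 Hz.
Fifth harmonic of the second: 5·69.4 = 347.0 Hz.
f_beat = |354.5 − 347.0| = 7.5 Hz.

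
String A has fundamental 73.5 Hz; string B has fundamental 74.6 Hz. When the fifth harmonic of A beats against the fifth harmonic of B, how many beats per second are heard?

5.5 Hz

Fifth harmonic of the first: 5·73.5 = 367.5 Hz.
Fifth harmonic of the second: 5·74.6 = 373.0 Hz.
f_beat = |367.5 − 373.0| = 5.5 Hz.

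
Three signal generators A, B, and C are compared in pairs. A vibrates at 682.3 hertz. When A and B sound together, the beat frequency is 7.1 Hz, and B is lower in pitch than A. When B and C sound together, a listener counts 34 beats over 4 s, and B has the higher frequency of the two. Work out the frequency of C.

B is below A, so f_B = 682.3 − 7.1 = 675.2 Hz.
B–C: Beat frequency = 34/4 = 8.5 Hz.
C is below B, so f_C = 675.2 − 8.5 = 666.7 Hz.

666.7 Hz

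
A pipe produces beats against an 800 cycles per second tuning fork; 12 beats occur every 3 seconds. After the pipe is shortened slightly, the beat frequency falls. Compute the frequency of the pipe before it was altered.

796 Hz

Beat frequency = 12/3 = 4 Hz.
|f − 800| = 4, so the pipe was at either 796 Hz or 804 Hz.
A shorter pipe has a higher fundamental; the adjustment raises the pipe's frequency.
The beat rate fell, so the adjustment moved the pipe toward 800 Hz — it must have started below the reference.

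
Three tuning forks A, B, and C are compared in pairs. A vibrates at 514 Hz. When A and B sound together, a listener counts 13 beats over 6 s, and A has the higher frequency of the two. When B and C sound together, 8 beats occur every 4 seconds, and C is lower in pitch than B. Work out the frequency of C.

509.8333 Hz

A–B: Beat frequency = 13/6 = 2.1667 Hz.
B is below A, so f_B = 514 − 2.1667 = 511.8333 Hz.
B–C: Beat frequency = 8/4 = 2 Hz.
C is below B, so f_C = 511.8333 − 2 = 509.8333 Hz.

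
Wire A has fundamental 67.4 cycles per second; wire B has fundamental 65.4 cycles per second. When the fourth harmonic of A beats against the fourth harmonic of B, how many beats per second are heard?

Fourth harmonic of the first: 4·67.4 = 269.6 Hz.
Fourth harmonic of the second: 4·65.4 = 261.6 Hz.
f_beat = |269.6 − 261.6| = 8.0 Hz.

8.0 Hz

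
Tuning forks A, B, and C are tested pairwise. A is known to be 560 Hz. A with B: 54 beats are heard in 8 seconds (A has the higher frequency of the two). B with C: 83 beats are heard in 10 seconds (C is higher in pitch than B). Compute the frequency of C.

A–B: Beat frequency = 54/8 = 6.75 Hz.
B is below A, so f_B = 560 − 6.75 = 553.25 Hz.
B–C: Beat frequency = 83/10 = 8.3 Hz.
C is above B, so f_C = 553.25 + 8.3 = 561.55 Hz.

561.55 Hz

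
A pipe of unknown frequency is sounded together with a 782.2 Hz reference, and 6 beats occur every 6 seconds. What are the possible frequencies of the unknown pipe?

781.2 Hz or 783.2 Hz

Beat frequency = 6/6 = 1 Hz.
|f − 782.2| = 1, so f = 782.2 ± 1.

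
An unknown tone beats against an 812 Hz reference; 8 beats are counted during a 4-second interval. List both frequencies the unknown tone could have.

810 Hz or 814 Hz

Beat frequency = 8/4 = 2 Hz.
|f − 812| = 2, so f = 812 ± 2.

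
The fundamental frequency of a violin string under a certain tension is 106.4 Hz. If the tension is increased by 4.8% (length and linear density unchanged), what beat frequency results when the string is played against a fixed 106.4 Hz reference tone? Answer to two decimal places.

2.52 Hz

For a string, f ∝ √T, so the new frequency is 106.4·√1.048 = 108.9237 Hz.
f_beat = |108.9237 − 106.4| = 2.52 Hz.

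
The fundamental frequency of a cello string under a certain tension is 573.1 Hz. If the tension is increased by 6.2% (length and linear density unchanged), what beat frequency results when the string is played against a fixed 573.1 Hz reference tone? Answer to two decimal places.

For a string, f ∝ √T, so the new frequency is 573.1·√1.062 = 590.5989 Hz.
f_beat = |590.5989 − 573.1| = 17.50 Hz.

17.50 Hz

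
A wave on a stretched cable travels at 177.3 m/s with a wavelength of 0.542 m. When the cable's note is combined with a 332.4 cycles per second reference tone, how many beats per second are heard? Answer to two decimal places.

5.28 Hz

Source frequency f = v/λ = 177.3/0.542 = 327.1218 Hz.
f_beat = |327.1218 − 332.4| = 5.28 Hz.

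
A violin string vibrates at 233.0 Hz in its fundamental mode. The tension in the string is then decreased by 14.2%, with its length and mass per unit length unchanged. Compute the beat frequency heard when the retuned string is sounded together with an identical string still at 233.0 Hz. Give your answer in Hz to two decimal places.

17.18 Hz

For a string, f ∝ √T, so the new frequency is 233.0·√0.858 = 215.8239 Hz.
f_beat = |215.8239 − 233.0| = 17.18 Hz.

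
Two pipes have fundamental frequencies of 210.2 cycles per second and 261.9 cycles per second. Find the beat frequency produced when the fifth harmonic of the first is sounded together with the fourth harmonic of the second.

3.4 Hz

Fifth harmonic of the first: 5·210.2 = 1051.0 Hz.
Fourth harmonic of the second: 4·261.9 = 1047.6 Hz.
f_beat = |1051.0 − 1047.6| = 3.4 Hz.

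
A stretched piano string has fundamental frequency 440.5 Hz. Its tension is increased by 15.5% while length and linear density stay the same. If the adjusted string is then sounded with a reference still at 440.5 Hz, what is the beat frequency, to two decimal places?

32.91 Hz

For a string, f ∝ √T, so the new frequency is 440.5·√1.155 = 473.4094 Hz.
f_beat = |473.4094 − 440.5| = 32.91 Hz.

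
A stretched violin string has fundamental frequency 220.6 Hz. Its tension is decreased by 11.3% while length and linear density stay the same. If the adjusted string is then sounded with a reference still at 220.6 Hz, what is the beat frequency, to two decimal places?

For a string, f ∝ √T, so the new frequency is 220.6·√0.887 = 207.7626 Hz.
f_beat = |207.7626 − 220.6| = 12.84 Hz.

12.84 Hz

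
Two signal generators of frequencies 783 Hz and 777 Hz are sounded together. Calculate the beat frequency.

f_beat = |f₁ − f₂|.
|783 − 777| = 6 Hz.

6 Hz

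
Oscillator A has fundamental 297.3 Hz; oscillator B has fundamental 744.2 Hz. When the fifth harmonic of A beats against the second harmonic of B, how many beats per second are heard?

Fifth harmonic of the first: 5·297.3 = 1486.5 Hz.
Second harmonic of the second: 2·744.2 = 1488.4 Hz.
f_beat = |1486.5 − 1488.4| = 1.9 Hz.

1.9 Hz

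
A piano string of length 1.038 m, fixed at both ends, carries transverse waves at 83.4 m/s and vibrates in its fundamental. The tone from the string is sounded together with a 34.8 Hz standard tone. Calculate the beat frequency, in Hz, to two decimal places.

5.37 Hz

For a string fixed at both ends, f_n = n·v/(2L) = 1·83.4/(2·1.038) = 40.1734 Hz.
f_beat = |40.1734 − 34.8| = 5.37 Hz.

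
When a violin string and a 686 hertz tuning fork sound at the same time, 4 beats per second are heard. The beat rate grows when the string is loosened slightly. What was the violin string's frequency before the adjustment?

682 Hz

|f − 686| = 4, so the violin string was at either 682 Hz or 690 Hz.
Reducing tension lowers a string's frequency; the adjustment lowers the violin string's frequency.
The beat rate rose, so the adjustment moved the violin string further from 686 Hz — it was already below the reference.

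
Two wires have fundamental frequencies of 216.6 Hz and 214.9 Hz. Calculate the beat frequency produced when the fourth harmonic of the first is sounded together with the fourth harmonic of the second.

Fourth harmonic of the first: 4·216.6 = 866.4 Hz.
Fourth harmonic of the second: 4·214.9 = 859.6 Hz.
f_beat = |866.4 − 859.6| = 6.8 Hz.

6.8 Hz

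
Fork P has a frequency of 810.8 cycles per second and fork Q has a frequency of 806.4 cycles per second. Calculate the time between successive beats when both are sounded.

f_beat = |810.8 − 806.4| = 4.4 Hz.
Beat period T = 1 / f_beat = 1 / 4.4 s.

0.227 s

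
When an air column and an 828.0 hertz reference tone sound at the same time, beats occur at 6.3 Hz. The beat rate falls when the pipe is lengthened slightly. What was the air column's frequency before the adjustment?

|f − 828.0| = 6.3, so the air column was at either 821.7 Hz or 834.3 Hz.
A longer pipe has a lower fundamental; the adjustment lowers the air column's frequency.
The beat rate fell, so the adjustment moved the air column toward 828.0 Hz — it must have started above the reference.

834.3 Hz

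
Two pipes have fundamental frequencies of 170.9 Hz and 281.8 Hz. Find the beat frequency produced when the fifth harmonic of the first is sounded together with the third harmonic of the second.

9.1 Hz

Fifth harmonic of the first: 5·170.9 = 854.5 Hz.
Third harmonic of the second: 3·281.8 = 845.4 Hz.
f_beat = |854.5 − 845.4| = 9.1 Hz.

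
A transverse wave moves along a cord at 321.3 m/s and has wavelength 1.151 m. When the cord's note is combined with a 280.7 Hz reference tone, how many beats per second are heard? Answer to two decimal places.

1.55 Hz

Source frequency f = v/λ = 321.3/1.151 = 279.1486 Hz.
f_beat = |279.1486 − 280.7| = 1.55 Hz.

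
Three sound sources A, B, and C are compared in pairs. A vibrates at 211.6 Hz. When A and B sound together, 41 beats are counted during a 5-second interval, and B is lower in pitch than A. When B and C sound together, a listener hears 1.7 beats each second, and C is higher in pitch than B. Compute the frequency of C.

205.1 Hz

A–B: Beat frequency = 41/5 = 8.2 Hz.
B is below A, so f_B = 211.6 − 8.2 = 203.4 Hz.
C is above B, so f_C = 203.4 + 1.7 = 205.1 Hz.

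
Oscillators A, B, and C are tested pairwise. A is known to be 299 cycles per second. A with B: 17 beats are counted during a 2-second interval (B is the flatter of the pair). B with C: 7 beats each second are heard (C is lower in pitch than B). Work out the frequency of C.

283.5 Hz

A–B: Beat frequency = 17/2 = 8.5 Hz.
B is below A, so f_B = 299 − 8.5 = 290.5 Hz.
C is below B, so f_C = 290.5 − 7 = 283.5 Hz.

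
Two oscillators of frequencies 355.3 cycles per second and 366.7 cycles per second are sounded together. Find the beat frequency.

11.4 Hz

f_beat = |f₁ − f₂|.
|355.3 − 366.7| = 11.4 Hz.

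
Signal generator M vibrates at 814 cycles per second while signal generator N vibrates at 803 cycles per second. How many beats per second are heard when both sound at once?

The beat frequency equals the magnitude of the frequency difference.
|814 − 803| = 11 Hz.

11 Hz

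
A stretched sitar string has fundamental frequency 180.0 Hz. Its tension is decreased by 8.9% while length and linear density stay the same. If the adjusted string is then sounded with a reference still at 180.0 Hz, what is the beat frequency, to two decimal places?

8.20 Hz

For a string, f ∝ √T, so the new frequency is 180.0·√0.911 = 171.8034 Hz.
f_beat = |171.8034 − 180.0| = 8.20 Hz.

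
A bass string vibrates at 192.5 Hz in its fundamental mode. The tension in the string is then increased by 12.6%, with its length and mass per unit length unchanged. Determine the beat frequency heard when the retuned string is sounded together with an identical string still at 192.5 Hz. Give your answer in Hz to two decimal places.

For a string, f ∝ √T, so the new frequency is 192.5·√1.126 = 204.2678 Hz.
f_beat = |204.2678 − 192.5| = 11.77 Hz.

11.77 Hz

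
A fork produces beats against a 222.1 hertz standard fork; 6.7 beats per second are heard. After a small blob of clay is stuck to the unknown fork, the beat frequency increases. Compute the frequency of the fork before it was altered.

|f − 222.1| = 6.7, so the fork was at either 215.4 Hz or 228.8 Hz.
Adding mass to a fork lowers its frequency; the adjustment lowers the fork's frequency.
The beat rate rose, so the adjustment moved the fork further from 222.1 Hz — it was already below the reference.

215.4 Hz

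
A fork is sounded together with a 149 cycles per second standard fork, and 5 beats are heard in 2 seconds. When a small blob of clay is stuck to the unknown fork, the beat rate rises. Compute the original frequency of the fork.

146.5 Hz

Beat frequency = 5/2 = 2.5 Hz.
|f − 149| = 2.5, so the fork was at either 146.5 Hz or 151.5 Hz.
Adding mass to a fork lowers its frequency; the adjustment lowers the fork's frequency.
The beat rate rose, so the adjustment moved the fork further from 149 Hz — it was already below the reference.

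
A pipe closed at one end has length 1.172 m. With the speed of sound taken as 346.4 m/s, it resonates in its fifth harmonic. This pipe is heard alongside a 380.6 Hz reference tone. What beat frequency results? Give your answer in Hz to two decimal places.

Closed pipe (odd harmonics): f_n = n·v/(4L) = 5·346.4/(4·1.172) = 369.4539 Hz.
f_beat = |369.4539 − 380.6| = 11.15 Hz.

11.15 Hz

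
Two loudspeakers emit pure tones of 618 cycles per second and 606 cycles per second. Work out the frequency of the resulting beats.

f_beat = |f₁ − f₂|.
|618 − 606| = 12 Hz.

12 Hz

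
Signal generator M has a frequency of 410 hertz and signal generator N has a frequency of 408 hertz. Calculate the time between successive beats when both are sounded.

0.500 s

f_beat = |410 − 408| = 2 Hz.
Beat period T = 1 / f_beat = 1 / 2 s.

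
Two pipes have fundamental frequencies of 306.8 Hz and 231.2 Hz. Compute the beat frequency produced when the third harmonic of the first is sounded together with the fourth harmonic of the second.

4.4 Hz

Third harmonic of the first: 3·306.8 = 920.4 Hz.
Fourth harmonic of the second: 4·231.2 = 924.8 Hz.
f_beat = |920.4 − 924.8| = 4.4 Hz.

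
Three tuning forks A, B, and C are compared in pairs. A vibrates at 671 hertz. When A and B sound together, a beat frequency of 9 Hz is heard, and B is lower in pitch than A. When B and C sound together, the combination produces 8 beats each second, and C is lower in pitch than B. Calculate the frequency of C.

B is below A, so f_B = 671 − 9 = 662 Hz.
C is below B, so f_C = 662 − 8 = 654 Hz.

654 Hz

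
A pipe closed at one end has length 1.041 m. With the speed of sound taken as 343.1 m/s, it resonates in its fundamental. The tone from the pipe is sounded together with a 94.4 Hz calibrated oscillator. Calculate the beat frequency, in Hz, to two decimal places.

Closed pipe (odd harmonics): f_n = n·v/(4L) = 1·343.1/(4·1.041) = 82.3967 Hz.
f_beat = |82.3967 − 94.4| = 12.00 Hz.

12.00 Hz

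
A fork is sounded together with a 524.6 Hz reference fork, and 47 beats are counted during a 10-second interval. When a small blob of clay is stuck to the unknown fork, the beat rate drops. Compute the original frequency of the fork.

Beat frequency = 47/10 = 4.7 Hz.
|f − 524.6| = 4.7, so the fork was at either 519.9 Hz or 529.3 Hz.
Adding mass to a fork lowers its frequency; the adjustment lowers the fork's frequency.
The beat rate fell, so the adjustment moved the fork toward 524.6 Hz — it must have started above the reference.

529.3 Hz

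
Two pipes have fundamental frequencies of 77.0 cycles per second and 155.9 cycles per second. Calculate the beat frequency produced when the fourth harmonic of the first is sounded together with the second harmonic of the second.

3.8 Hz

Fourth harmonic of the first: 4·77.0 = 308.0 Hz.
Second harmonic of the second: 2·155.9 = 311.8 Hz.
f_beat = |308.0 − 311.8| = 3.8 Hz.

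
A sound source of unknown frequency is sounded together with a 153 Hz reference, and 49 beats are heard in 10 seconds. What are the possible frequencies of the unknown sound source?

Beat frequency = 49/10 = 4.9 Hz.
|f − 153| = 4.9, so f = 153 ± 4.9.

148.1 Hz or 157.9 Hz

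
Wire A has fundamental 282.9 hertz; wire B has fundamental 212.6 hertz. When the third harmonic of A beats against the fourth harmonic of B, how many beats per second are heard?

Third harmonic of the first: 3·282.9 = 848.7 Hz.
Fourth harmonic of the second: 4·212.6 = 850.4 Hz.
f_beat = |848.7 − 850.4| = 1.7 Hz.

1.7 Hz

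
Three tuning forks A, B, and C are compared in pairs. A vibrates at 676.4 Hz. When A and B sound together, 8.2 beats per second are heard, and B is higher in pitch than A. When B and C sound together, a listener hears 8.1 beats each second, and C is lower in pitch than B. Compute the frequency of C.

676.5 Hz

B is above A, so f_B = 676.4 + 8.2 = 684.6 Hz.
C is below B, so f_C = 684.6 − 8.1 = 676.5 Hz.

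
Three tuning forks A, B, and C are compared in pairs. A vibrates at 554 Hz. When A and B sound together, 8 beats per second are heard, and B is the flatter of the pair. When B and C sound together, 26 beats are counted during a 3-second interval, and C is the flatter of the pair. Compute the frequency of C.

537.3333 Hz

B is below A, so f_B = 554 − 8 = 546 Hz.
B–C: Beat frequency = 26/3 = 8.6667 Hz.
C is below B, so f_C = 546 − 8.6667 = 537.3333 Hz.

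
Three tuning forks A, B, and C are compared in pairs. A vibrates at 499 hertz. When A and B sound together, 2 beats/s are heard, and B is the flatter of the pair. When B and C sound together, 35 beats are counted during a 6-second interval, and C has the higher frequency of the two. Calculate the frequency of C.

502.8333 Hz

B is below A, so f_B = 499 − 2 = 497 Hz.
B–C: Beat frequency = 35/6 = 5.8333 Hz.
C is above B, so f_C = 497 + 5.8333 = 502.8333 Hz.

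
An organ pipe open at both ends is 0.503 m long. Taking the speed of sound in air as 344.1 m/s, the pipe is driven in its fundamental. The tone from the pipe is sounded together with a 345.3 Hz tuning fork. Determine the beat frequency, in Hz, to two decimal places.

Open pipe: f_n = n·v/(2L) = 1·344.1/(2·0.503) = 342.0477 Hz.
f_beat = |342.0477 − 345.3| = 3.25 Hz.

3.25 Hz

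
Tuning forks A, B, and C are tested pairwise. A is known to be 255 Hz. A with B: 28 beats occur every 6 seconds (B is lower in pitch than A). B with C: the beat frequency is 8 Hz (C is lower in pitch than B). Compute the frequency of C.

242.3333 Hz

A–B: Beat frequency = 28/6 = 4.6667 Hz.
B is below A, so f_B = 255 − 4.6667 = 250.3333 Hz.
C is below B, so f_C = 250.3333 − 8 = 242.3333 Hz.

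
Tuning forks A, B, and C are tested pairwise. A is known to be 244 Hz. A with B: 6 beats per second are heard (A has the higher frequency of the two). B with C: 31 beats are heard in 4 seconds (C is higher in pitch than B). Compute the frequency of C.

245.75 Hz

B is below A, so f_B = 244 − 6 = 238 Hz.
B–C: Beat frequency = 31/4 = 7.75 Hz.
C is above B, so f_C = 238 + 7.75 = 245.75 Hz.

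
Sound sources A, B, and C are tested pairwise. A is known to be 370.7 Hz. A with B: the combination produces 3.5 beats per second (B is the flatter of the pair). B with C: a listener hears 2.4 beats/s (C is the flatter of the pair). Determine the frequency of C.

364.8 Hz

B is below A, so f_B = 370.7 − 3.5 = 367.2 Hz.
C is below B, so f_C = 367.2 − 2.4 = 364.8 Hz.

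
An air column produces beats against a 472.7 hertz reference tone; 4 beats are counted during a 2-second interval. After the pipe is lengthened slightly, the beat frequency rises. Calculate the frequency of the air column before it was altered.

Beat frequency = 4/2 = 2 Hz.
|f − 472.7| = 2, so the air column was at either 470.7 Hz or 474.7 Hz.
A longer pipe has a lower fundamental; the adjustment lowers the air column's frequency.
The beat rate rose, so the adjustment moved the air column further from 472.7 Hz — it was already below the reference.

470.7 Hz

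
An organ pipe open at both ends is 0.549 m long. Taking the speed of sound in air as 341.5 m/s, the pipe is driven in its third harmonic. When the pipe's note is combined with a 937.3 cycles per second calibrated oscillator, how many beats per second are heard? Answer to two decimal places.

4.24 Hz

Open pipe: f_n = n·v/(2L) = 3·341.5/(2·0.549) = 933.0601 Hz.
f_beat = |933.0601 − 937.3| = 4.24 Hz.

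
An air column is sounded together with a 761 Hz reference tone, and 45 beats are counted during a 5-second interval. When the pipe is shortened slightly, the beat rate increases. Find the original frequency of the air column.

Beat frequency = 45/5 = 9 Hz.
|f − 761| = 9, so the air column was at either 752 Hz or 770 Hz.
A shorter pipe has a higher fundamental; the adjustment raises the air column's frequency.
The beat rate rose, so the adjustment moved the air column further from 761 Hz — it was already above the reference.

770 Hz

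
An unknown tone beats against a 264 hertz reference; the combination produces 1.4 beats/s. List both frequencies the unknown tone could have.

|f − 264| = 1.4, so f = 264 ± 1.4.

262.6 Hz or 265.4 Hz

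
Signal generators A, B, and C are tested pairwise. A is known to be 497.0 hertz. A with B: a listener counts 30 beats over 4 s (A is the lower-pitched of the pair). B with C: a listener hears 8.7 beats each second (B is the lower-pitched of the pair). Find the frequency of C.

A–B: Beat frequency = 30/4 = 7.5 Hz.
B is above A, so f_B = 497.0 + 7.5 = 504.5 Hz.
C is above B, so f_C = 504.5 + 8.7 = 513.2 Hz.

513.2 Hz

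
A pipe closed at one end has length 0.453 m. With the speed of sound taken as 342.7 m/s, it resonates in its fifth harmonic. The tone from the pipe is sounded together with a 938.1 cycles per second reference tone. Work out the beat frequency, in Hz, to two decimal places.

Closed pipe (odd harmonics): f_n = n·v/(4L) = 5·342.7/(4·0.453) = 945.6402 Hz.
f_beat = |945.6402 − 938.1| = 7.54 Hz.

7.54 Hz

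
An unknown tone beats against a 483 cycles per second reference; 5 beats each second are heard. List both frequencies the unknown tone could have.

478 Hz or 488 Hz

|f − 483| = 5, so f = 483 ± 5.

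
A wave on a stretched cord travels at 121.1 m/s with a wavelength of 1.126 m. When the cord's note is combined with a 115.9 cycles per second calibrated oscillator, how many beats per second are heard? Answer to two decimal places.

8.35 Hz

Source frequency f = v/λ = 121.1/1.126 = 107.5488 Hz.
f_beat = |107.5488 − 115.9| = 8.35 Hz.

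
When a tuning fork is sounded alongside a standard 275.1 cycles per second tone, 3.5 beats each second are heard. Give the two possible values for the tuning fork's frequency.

|f − 275.1| = 3.5, so f = 275.1 ± 3.5.

271.6 Hz or 278.6 Hz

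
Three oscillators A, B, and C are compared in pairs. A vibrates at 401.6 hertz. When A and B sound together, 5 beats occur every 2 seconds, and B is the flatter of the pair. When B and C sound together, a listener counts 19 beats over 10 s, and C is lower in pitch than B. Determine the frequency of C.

A–B: Beat frequency = 5/2 = 2.5 Hz.
B is below A, so f_B = 401.6 − 2.5 = 399.1 Hz.
B–C: Beat frequency = 19/10 = 1.9 Hz.
C is below B, so f_C = 399.1 − 1.9 = 397.2 Hz.

397.2 Hz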